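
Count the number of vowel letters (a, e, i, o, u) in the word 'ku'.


Scanning each character of 'ku':
  Position 1: 'k' -> consonant (running count: 0)
  Position 2: 'u' -> vowel (running count: 1)
Total vowels: 1

1


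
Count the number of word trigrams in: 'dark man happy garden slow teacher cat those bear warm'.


Word trigrams from [10] words:
  Trigram 1: (dark man happy)
  Trigram 2: (man happy garden)
  Trigram 3: (happy garden slow)
  Trigram 4: (garden slow teacher)
  Trigram 5: (slow teacher cat)
  Trigram 6: (teacher cat those)
  Trigram 7: (cat those bear)
  Trigram 8: (those bear warm)
Total word trigrams: 10 - 2 = 8

8


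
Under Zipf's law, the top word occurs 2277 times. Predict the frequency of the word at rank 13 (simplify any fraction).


Zipf's law: freq(rank) = f1 / rank
f1 = 2277, rank = 13
freq = 2277 / 13
GCD(2277, 13) = 1
Simplified: 2277/13

2277/13


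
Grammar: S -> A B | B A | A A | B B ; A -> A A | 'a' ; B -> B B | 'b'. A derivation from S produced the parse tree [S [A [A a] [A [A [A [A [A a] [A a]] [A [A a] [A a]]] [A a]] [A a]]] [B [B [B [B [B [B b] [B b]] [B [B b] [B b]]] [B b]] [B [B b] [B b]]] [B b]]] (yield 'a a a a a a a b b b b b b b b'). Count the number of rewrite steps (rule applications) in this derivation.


Every bracketed nonterminal node [X ...] in the tree is produced by exactly one rule application.
Reading the tree off as a leftmost derivation:
  Step 1: S  =>  A B   (applied S -> A B)
  Step 2: A B  =>  A A B   (applied A -> A A)
  Step 3: A A B  =>  a A B   (applied A -> a)
  Step 4: a A B  =>  a A A B   (applied A -> A A)
  Step 5: a A A B  =>  a A A A B   (applied A -> A A)
  Step 6: a A A A B  =>  a A A A A B   (applied A -> A A)
  Step 7: a A A A A B  =>  a A A A A A B   (applied A -> A A)
  Step 8: a A A A A A B  =>  a a A A A A B   (applied A -> a)
  Step 9: a a A A A A B  =>  a a a A A A B   (applied A -> a)
  Step 10: a a a A A A B  =>  a a a A A A A B   (applied A -> A A)
  Step 11: a a a A A A A B  =>  a a a a A A A B   (applied A -> a)
  Step 12: a a a a A A A B  =>  a a a a a A A B   (applied A -> a)
  Step 13: a a a a a A A B  =>  a a a a a a A B   (applied A -> a)
  Step 14: a a a a a a A B  =>  a a a a a a a B   (applied A -> a)
  Step 15: a a a a a a a B  =>  a a a a a a a B B   (applied B -> B B)
  Step 16: a a a a a a a B B  =>  a a a a a a a B B B   (applied B -> B B)
  Step 17: a a a a a a a B B B  =>  a a a a a a a B B B B   (applied B -> B B)
  Step 18: a a a a a a a B B B B  =>  a a a a a a a B B B B B   (applied B -> B B)
  Step 19: a a a a a a a B B B B B  =>  a a a a a a a B B B B B B   (applied B -> B B)
  Step 20: a a a a a a a B B B B B B  =>  a a a a a a a b B B B B B   (applied B -> b)
  Step 21: a a a a a a a b B B B B B  =>  a a a a a a a b b B B B B   (applied B -> b)
  Step 22: a a a a a a a b b B B B B  =>  a a a a a a a b b B B B B B   (applied B -> B B)
  Step 23: a a a a a a a b b B B B B B  =>  a a a a a a a b b b B B B B   (applied B -> b)
  Step 24: a a a a a a a b b b B B B B  =>  a a a a a a a b b b b B B B   (applied B -> b)
  Step 25: a a a a a a a b b b b B B B  =>  a a a a a a a b b b b b B B   (applied B -> b)
  Step 26: a a a a a a a b b b b b B B  =>  a a a a a a a b b b b b B B B   (applied B -> B B)
  Step 27: a a a a a a a b b b b b B B B  =>  a a a a a a a b b b b b b B B   (applied B -> b)
  Step 28: a a a a a a a b b b b b b B B  =>  a a a a a a a b b b b b b b B   (applied B -> b)
  Step 29: a a a a a a a b b b b b b b B  =>  a a a a a a a b b b b b b b b   (applied B -> b)
Final yield: a a a a a a a b b b b b b b b
Total rewrite steps: 29

29


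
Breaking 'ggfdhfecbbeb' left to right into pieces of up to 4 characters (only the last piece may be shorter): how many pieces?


'ggfdhfecbbeb' has 12 characters.
Chunking with max size 4:
  Chunk 1: 'ggfd' (positions 0-3)
  Chunk 2: 'hfec' (positions 4-7)
  Chunk 3: 'bbeb' (positions 8-11)
Total chunks: ceil(12 / 4) = 3

3


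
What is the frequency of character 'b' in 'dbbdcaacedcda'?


Scanning 'dbbdcaacedcda' for 'b':
  Position 1: 'b' -> MATCH (count: 1)
  Position 2: 'b' -> MATCH (count: 2)
Total occurrences of 'b': 2

2


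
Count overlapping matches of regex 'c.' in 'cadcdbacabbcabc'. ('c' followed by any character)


Pattern: c. means 'c' followed by any character.
Scanning 'cadcdbacabbcabc' position-by-position:
  Pos 0: window 'ca' -> MATCH
  Pos 1: window 'ad' -> no
  Pos 2: window 'dc' -> no
  Pos 3: window 'cd' -> MATCH
  Pos 4: window 'db' -> no
  Pos 5: window 'ba' -> no
  Pos 6: window 'ac' -> no
  Pos 7: window 'ca' -> MATCH
  Pos 8: window 'ab' -> no
  Pos 9: window 'bb' -> no
  Pos 10: window 'bc' -> no
  Pos 11: window 'ca' -> MATCH
  Pos 12: window 'ab' -> no
  Pos 13: window 'bc' -> no
  Pos 14: window 'c' -> no
Total matches: 4

4


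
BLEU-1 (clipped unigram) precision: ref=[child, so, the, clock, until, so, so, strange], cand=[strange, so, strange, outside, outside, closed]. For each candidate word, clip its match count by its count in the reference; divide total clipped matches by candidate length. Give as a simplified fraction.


Reference word counts: {'child': 1, 'clock': 1, 'so': 3, 'strange': 1, 'the': 1, 'until': 1}
Checking each candidate word (with clipping):
  'strange' -> in reference (ref count 1, used 1/1) -> match (matches: 1)
  'so' -> in reference (ref count 3, used 1/3) -> match (matches: 2)
  'strange' -> ref count 1 already used up (1/1) -> clipped, no match (matches: 2)
  'outside' -> not in reference -> no match (matches: 2)
  'outside' -> not in reference -> no match (matches: 2)
  'closed' -> not in reference -> no match (matches: 2)
Clipped matches: 2, Candidate length: 6
Precision = 2/6 = 1/3

1/3


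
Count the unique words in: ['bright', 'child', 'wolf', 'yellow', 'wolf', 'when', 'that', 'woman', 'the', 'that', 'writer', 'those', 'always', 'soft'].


Listing all tokens and tracking unique types:
  Token 1: 'bright' -> NEW (unique so far: 1)
  Token 2: 'child' -> NEW (unique so far: 2)
  Token 3: 'wolf' -> NEW (unique so far: 3)
  Token 4: 'yellow' -> NEW (unique so far: 4)
  Token 5: 'wolf' -> duplicate (unique so far: 4)
  Token 6: 'when' -> NEW (unique so far: 5)
  Token 7: 'that' -> NEW (unique so far: 6)
  Token 8: 'woman' -> NEW (unique so far: 7)
  Token 9: 'the' -> NEW (unique so far: 8)
  Token 10: 'that' -> duplicate (unique so far: 8)
  Token 11: 'writer' -> NEW (unique so far: 9)
  Token 12: 'those' -> NEW (unique so far: 10)
  Token 13: 'always' -> NEW (unique so far: 11)
  Token 14: 'soft' -> NEW (unique so far: 12)
Unique types: ('always', 'bright', 'child', 'soft', 'that', 'the', 'those', 'when', 'wolf', 'woman', 'writer', 'yellow')
Vocabulary size: 12

12


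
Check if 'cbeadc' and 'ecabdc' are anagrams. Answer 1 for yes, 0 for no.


Sort characters of 'cbeadc': 'abccde'
Sort characters of 'ecabdc': 'abccde'
Sorted forms match -> they ARE anagrams
Result: 1

1


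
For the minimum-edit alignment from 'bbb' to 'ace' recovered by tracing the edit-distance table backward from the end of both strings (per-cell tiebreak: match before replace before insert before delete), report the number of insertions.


Edit distance = 3. Backtracking from cell (3, 3) with preference match > replace > insert > delete,
then listing the resulting alignment 'bbb' -> 'ace' left to right:
  Step 1: replace b->a
  Step 2: replace b->c
  Step 3: replace b->e
Total insertions: 0

0


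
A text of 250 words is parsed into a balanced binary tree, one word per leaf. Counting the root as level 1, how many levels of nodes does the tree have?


In a balanced binary tree with n leaves the deepest leaf is ceil(log2(n)) edges below the root,
so counting node levels inclusive of root and leaves gives ceil(log2(n)) + 1 levels.
log2(250) = 7.9658
ceil(7.9658) = 8
levels = 8 + 1 = 9

9


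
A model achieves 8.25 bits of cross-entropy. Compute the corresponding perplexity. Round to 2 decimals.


Perplexity formula: PP = 2^H
H = 8.25
PP = 2^8.25
Decompose: 2^8.25 = 2^8 * 2^0.25
2^8 = 256, 2^0.25 ~ 1.1892071
PP ~ 256 * 1.1892071 = 304.4370176
Rounded to 2 decimals: 304.44

304.44


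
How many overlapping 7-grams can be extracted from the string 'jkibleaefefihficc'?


String 'jkibleaefefihficc' has length L = 17.
Number of overlapping n-grams = L - n + 1
Substituting: 17 - 7 + 1 = 11

11


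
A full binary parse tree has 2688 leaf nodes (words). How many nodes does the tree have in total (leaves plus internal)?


Leaf nodes (terminals): 2688
Internal nodes = n - 1 = 2688 - 1 = 2687
Total = leaves + internal = 2688 + 2687 = 5375

5375


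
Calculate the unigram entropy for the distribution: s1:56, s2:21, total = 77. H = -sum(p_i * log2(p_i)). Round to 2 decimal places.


Computing entropy H = -sum(p_i * log2(p_i)):
  s1: p = 56/77 = 0.7273, -p*log2(p) = 0.3341
  s2: p = 21/77 = 0.2727, -p*log2(p) = 0.5112
H = sum of terms = 0.8453
Rounded to 2 decimals: 0.85

0.85


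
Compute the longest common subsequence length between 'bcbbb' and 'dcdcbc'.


DP table for LCS of 'bcbbb' and 'dcdcbc':
       d  c  d  c  b  c
    0  0  0  0  0  0  0
  b 0  0  0  0  0  1  1
  c 0  0  1  1  1  1  2
  b 0  0  1  1  1  2  2
  b 0  0  1  1  1  2  2
  b 0  0  1  1  1  2  2
LCS: 'bc'
LCS length = 2

2


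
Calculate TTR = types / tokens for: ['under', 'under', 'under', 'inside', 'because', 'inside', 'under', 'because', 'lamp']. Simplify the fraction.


Tokens: 9
Unique types: ('because', 'inside', 'lamp', 'under') = 4
TTR = 4/9
Already in lowest terms.

4/9


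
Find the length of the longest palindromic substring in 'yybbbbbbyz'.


Scanning 'yybbbbbbyz' for palindromic substrings.
Substring at positions 1-8: 'ybbbbbby'.
Check: reverse('ybbbbbby') = 'ybbbbbby' -> palindrome confirmed.
Neighbouring characters ('y' / 'z') break symmetry, so it cannot extend further.
No longer palindromic substring exists; longest length = 8

8


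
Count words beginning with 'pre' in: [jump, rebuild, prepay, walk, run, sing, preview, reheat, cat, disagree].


Checking each word for prefix 'pre':
  'jump' -> no (count: 0)
  'rebuild' -> no (count: 0)
  'prepay' -> YES, starts with 'pre' (count: 1)
  'walk' -> no (count: 1)
  'run' -> no (count: 1)
  'sing' -> no (count: 1)
  'preview' -> YES, starts with 'pre' (count: 2)
  'reheat' -> no (count: 2)
  'cat' -> no (count: 2)
  'disagree' -> no (count: 2)
Total with prefix 'pre': 2

2


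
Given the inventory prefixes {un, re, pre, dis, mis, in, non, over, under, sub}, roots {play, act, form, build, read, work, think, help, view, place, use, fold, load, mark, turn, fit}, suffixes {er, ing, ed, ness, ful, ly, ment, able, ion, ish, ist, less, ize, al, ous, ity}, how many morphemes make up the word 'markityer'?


Segmenting 'markityer' against the inventory:
  'mark' -> root (morpheme 1)
  'ity' -> suffix (morpheme 2)
  'er' -> suffix (morpheme 3)
Total morphemes: 3

3


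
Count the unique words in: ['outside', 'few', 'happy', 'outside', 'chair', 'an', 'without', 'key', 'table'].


Listing all tokens and tracking unique types:
  Token 1: 'outside' -> NEW (unique so far: 1)
  Token 2: 'few' -> NEW (unique so far: 2)
  Token 3: 'happy' -> NEW (unique so far: 3)
  Token 4: 'outside' -> duplicate (unique so far: 3)
  Token 5: 'chair' -> NEW (unique so far: 4)
  Token 6: 'an' -> NEW (unique so far: 5)
  Token 7: 'without' -> NEW (unique so far: 6)
  Token 8: 'key' -> NEW (unique so far: 7)
  Token 9: 'table' -> NEW (unique so far: 8)
Unique types: ('an', 'chair', 'few', 'happy', 'key', 'outside', 'table', 'without')
Vocabulary size: 8

8


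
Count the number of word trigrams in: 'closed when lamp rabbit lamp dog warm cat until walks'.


Word trigrams from [10] words:
  Trigram 1: (closed when lamp)
  Trigram 2: (when lamp rabbit)
  Trigram 3: (lamp rabbit lamp)
  Trigram 4: (rabbit lamp dog)
  Trigram 5: (lamp dog warm)
  Trigram 6: (dog warm cat)
  Trigram 7: (warm cat until)
  Trigram 8: (cat until walks)
Total word trigrams: 10 - 2 = 8

8


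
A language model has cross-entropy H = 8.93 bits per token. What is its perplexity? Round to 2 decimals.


Perplexity formula: PP = 2^H
H = 8.93
PP = 2^8.93
Decompose: 2^8.93 = 2^8 * 2^0.93
2^8 = 256, 2^0.93 ~ 1.9052760
PP ~ 256 * 1.9052760 = 487.7506560
Rounded to 2 decimals: 487.75

487.75


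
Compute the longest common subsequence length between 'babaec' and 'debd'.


DP table for LCS of 'babaec' and 'debd':
       d  e  b  d
    0  0  0  0  0
  b 0  0  0  1  1
  a 0  0  0  1  1
  b 0  0  0  1  1
  a 0  0  0  1  1
  e 0  0  1  1  1
  c 0  0  1  1  1
LCS: 'b'
LCS length = 1

1


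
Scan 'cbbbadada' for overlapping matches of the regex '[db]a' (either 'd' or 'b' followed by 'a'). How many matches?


Pattern: [db]a means either 'd' or 'b' followed by 'a'.
Scanning 'cbbbadada' position-by-position:
  Pos 0: window 'cb' -> no
  Pos 1: window 'bb' -> no
  Pos 2: window 'bb' -> no
  Pos 3: window 'ba' -> MATCH
  Pos 4: window 'ad' -> no
  Pos 5: window 'da' -> MATCH
  Pos 6: window 'ad' -> no
  Pos 7: window 'da' -> MATCH
  Pos 8: window 'a' -> no
Total matches: 3

3


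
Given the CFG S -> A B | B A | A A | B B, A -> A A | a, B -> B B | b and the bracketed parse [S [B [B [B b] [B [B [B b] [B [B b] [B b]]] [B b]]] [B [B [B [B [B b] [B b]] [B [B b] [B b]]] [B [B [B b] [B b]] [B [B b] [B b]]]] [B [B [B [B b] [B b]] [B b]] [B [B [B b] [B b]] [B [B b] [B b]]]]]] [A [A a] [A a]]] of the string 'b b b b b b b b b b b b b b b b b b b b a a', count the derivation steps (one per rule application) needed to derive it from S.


Every bracketed nonterminal node [X ...] in the tree is produced by exactly one rule application.
Reading the tree off as a leftmost derivation:
  Step 1: S  =>  B A   (applied S -> B A)
  Step 2: B A  =>  B B A   (applied B -> B B)
  Step 3: B B A  =>  B B B A   (applied B -> B B)
  Step 4: B B B A  =>  b B B A   (applied B -> b)
  Step 5: b B B A  =>  b B B B A   (applied B -> B B)
  Step 6: b B B B A  =>  b B B B B A   (applied B -> B B)
  Step 7: b B B B B A  =>  b b B B B A   (applied B -> b)
  Step 8: b b B B B A  =>  b b B B B B A   (applied B -> B B)
  Step 9: b b B B B B A  =>  b b b B B B A   (applied B -> b)
  Step 10: b b b B B B A  =>  b b b b B B A   (applied B -> b)
  Step 11: b b b b B B A  =>  b b b b b B A   (applied B -> b)
  Step 12: b b b b b B A  =>  b b b b b B B A   (applied B -> B B)
  Step 13: b b b b b B B A  =>  b b b b b B B B A   (applied B -> B B)
  Step 14: b b b b b B B B A  =>  b b b b b B B B B A   (applied B -> B B)
  Step 15: b b b b b B B B B A  =>  b b b b b B B B B B A   (applied B -> B B)
  Step 16: b b b b b B B B B B A  =>  b b b b b b B B B B A   (applied B -> b)
  Step 17: b b b b b b B B B B A  =>  b b b b b b b B B B A   (applied B -> b)
  Step 18: b b b b b b b B B B A  =>  b b b b b b b B B B B A   (applied B -> B B)
  Step 19: b b b b b b b B B B B A  =>  b b b b b b b b B B B A   (applied B -> b)
  Step 20: b b b b b b b b B B B A  =>  b b b b b b b b b B B A   (applied B -> b)
  Step 21: b b b b b b b b b B B A  =>  b b b b b b b b b B B B A   (applied B -> B B)
  Step 22: b b b b b b b b b B B B A  =>  b b b b b b b b b B B B B A   (applied B -> B B)
  Step 23: b b b b b b b b b B B B B A  =>  b b b b b b b b b b B B B A   (applied B -> b)
  Step 24: b b b b b b b b b b B B B A  =>  b b b b b b b b b b b B B A   (applied B -> b)
  Step 25: b b b b b b b b b b b B B A  =>  b b b b b b b b b b b B B B A   (applied B -> B B)
  Step 26: b b b b b b b b b b b B B B A  =>  b b b b b b b b b b b b B B A   (applied B -> b)
  Step 27: b b b b b b b b b b b b B B A  =>  b b b b b b b b b b b b b B A   (applied B -> b)
  Step 28: b b b b b b b b b b b b b B A  =>  b b b b b b b b b b b b b B B A   (applied B -> B B)
  Step 29: b b b b b b b b b b b b b B B A  =>  b b b b b b b b b b b b b B B B A   (applied B -> B B)
  Step 30: b b b b b b b b b b b b b B B B A  =>  b b b b b b b b b b b b b B B B B A   (applied B -> B B)
  Step 31: b b b b b b b b b b b b b B B B B A  =>  b b b b b b b b b b b b b b B B B A   (applied B -> b)
  Step 32: b b b b b b b b b b b b b b B B B A  =>  b b b b b b b b b b b b b b b B B A   (applied B -> b)
  Step 33: b b b b b b b b b b b b b b b B B A  =>  b b b b b b b b b b b b b b b b B A   (applied B -> b)
  Step 34: b b b b b b b b b b b b b b b b B A  =>  b b b b b b b b b b b b b b b b B B A   (applied B -> B B)
  Step 35: b b b b b b b b b b b b b b b b B B A  =>  b b b b b b b b b b b b b b b b B B B A   (applied B -> B B)
  Step 36: b b b b b b b b b b b b b b b b B B B A  =>  b b b b b b b b b b b b b b b b b B B A   (applied B -> b)
  Step 37: b b b b b b b b b b b b b b b b b B B A  =>  b b b b b b b b b b b b b b b b b b B A   (applied B -> b)
  Step 38: b b b b b b b b b b b b b b b b b b B A  =>  b b b b b b b b b b b b b b b b b b B B A   (applied B -> B B)
  Step 39: b b b b b b b b b b b b b b b b b b B B A  =>  b b b b b b b b b b b b b b b b b b b B A   (applied B -> b)
  Step 40: b b b b b b b b b b b b b b b b b b b B A  =>  b b b b b b b b b b b b b b b b b b b b A   (applied B -> b)
  Step 41: b b b b b b b b b b b b b b b b b b b b A  =>  b b b b b b b b b b b b b b b b b b b b A A   (applied A -> A A)
  Step 42: b b b b b b b b b b b b b b b b b b b b A A  =>  b b b b b b b b b b b b b b b b b b b b a A   (applied A -> a)
  Step 43: b b b b b b b b b b b b b b b b b b b b a A  =>  b b b b b b b b b b b b b b b b b b b b a a   (applied A -> a)
Final yield: b b b b b b b b b b b b b b b b b b b b a a
Total rewrite steps: 43

43


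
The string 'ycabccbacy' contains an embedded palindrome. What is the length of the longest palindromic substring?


Scanning 'ycabccbacy' for palindromic substrings.
Substring at positions 0-9: 'ycabccbacy'.
Check: reverse('ycabccbacy') = 'ycabccbacy' -> palindrome confirmed.
No longer palindromic substring exists; longest length = 10

10


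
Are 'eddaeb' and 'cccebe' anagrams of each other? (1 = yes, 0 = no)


Sort characters of 'eddaeb': 'abddee'
Sort characters of 'cccebe': 'bcccee'
Sorted forms differ -> they are NOT anagrams
Result: 0

0


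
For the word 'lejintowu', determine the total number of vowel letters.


Scanning each character of 'lejintowu':
  Position 1: 'l' -> consonant (running count: 0)
  Position 2: 'e' -> vowel (running count: 1)
  Position 3: 'j' -> consonant (running count: 1)
  Position 4: 'i' -> vowel (running count: 2)
  Position 5: 'n' -> consonant (running count: 2)
  Position 6: 't' -> consonant (running count: 2)
  Position 7: 'o' -> vowel (running count: 3)
  Position 8: 'w' -> consonant (running count: 3)
  Position 9: 'u' -> vowel (running count: 4)
Total vowels: 4

4


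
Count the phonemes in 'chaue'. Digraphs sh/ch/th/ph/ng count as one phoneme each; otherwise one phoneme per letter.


Parsing 'chaue' greedily, digraphs first:
  'ch' -> digraph (1 consonant phoneme) (phonemes so far: 1)
  'a' -> vowel phoneme (phonemes so far: 2)
  'u' -> vowel phoneme (phonemes so far: 3)
  'e' -> vowel phoneme (phonemes so far: 4)
Total phonemes: 4

4


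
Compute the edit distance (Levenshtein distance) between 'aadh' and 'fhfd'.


Building DP table for s1='aadh' (len 4) and s2='fhfd' (len 4):
       f  h  f  d
    0  1  2  3  4
  a 1  1  2  3  4
  a 2  2  2  3  4
  d 3  3  3  3  3
  h 4  4  3  4  4
Edit distance = dp[4][4] = 4

4


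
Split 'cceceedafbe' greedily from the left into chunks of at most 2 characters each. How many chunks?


'cceceedafbe' has 11 characters.
Chunking with max size 2:
  Chunk 1: 'cc' (positions 0-1)
  Chunk 2: 'ec' (positions 2-3)
  Chunk 3: 'ee' (positions 4-5)
  Chunk 4: 'da' (positions 6-7)
  Chunk 5: 'fb' (positions 8-9)
  Chunk 6: 'e' (positions 10-10)
Total chunks: ceil(11 / 2) = 6

6


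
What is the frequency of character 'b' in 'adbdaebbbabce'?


Scanning 'adbdaebbbabce' for 'b':
  Position 2: 'b' -> MATCH (count: 1)
  Position 6: 'b' -> MATCH (count: 2)
  Position 7: 'b' -> MATCH (count: 3)
  Position 8: 'b' -> MATCH (count: 4)
  Position 10: 'b' -> MATCH (count: 5)
Total occurrences of 'b': 5

5


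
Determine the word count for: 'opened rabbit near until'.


Counting words by splitting on spaces:
  Word 1: 'opened'
  Word 2: 'rabbit'
  Word 3: 'near'
  Word 4: 'until'
Total words: 4

4


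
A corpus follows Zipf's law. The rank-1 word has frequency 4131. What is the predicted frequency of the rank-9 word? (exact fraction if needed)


Zipf's law: freq(rank) = f1 / rank
f1 = 4131, rank = 9
freq = 4131 / 9
= 459

459


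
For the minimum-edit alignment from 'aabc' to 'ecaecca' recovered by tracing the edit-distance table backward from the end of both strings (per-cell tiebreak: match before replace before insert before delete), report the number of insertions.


Edit distance = 5. Backtracking from cell (4, 7) with preference match > replace > insert > delete,
then listing the resulting alignment 'aabc' -> 'ecaecca' left to right:
  Step 1: insert 'e' [insertion #1]
  Step 2: insert 'c' [insertion #2]
  Step 3: keep 'a'
  Step 4: replace a->e
  Step 5: replace b->c
  Step 6: keep 'c'
  Step 7: insert 'a' [insertion #3]
Total insertions: 3

3


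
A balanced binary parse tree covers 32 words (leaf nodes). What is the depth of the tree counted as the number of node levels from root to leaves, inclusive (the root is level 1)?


In a balanced binary tree with n leaves the deepest leaf is ceil(log2(n)) edges below the root,
so counting node levels inclusive of root and leaves gives ceil(log2(n)) + 1 levels.
log2(32) = 5.0000
ceil(5.0000) = 5
levels = 5 + 1 = 6

6


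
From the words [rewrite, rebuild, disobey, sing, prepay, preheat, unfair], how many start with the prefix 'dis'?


Checking each word for prefix 'dis':
  'rewrite' -> no (count: 0)
  'rebuild' -> no (count: 0)
  'disobey' -> YES, starts with 'dis' (count: 1)
  'sing' -> no (count: 1)
  'prepay' -> no (count: 1)
  'preheat' -> no (count: 1)
  'unfair' -> no (count: 1)
Total with prefix 'dis': 1

1


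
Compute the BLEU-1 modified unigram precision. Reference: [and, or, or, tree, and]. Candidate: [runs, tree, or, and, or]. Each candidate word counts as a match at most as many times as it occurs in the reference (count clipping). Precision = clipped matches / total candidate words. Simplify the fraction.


Reference word counts: {'and': 2, 'or': 2, 'tree': 1}
Checking each candidate word (with clipping):
  'runs' -> not in reference -> no match (matches: 0)
  'tree' -> in reference (ref count 1, used 1/1) -> match (matches: 1)
  'or' -> in reference (ref count 2, used 1/2) -> match (matches: 2)
  'and' -> in reference (ref count 2, used 1/2) -> match (matches: 3)
  'or' -> in reference (ref count 2, used 2/2) -> match (matches: 4)
Clipped matches: 4, Candidate length: 5
Precision = 4/5

4/5


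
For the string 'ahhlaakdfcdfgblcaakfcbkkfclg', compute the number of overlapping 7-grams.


String 'ahhlaakdfcdfgblcaakfcbkkfclg' has length L = 28.
Number of overlapping n-grams = L - n + 1
Substituting: 28 - 7 + 1 = 22

22


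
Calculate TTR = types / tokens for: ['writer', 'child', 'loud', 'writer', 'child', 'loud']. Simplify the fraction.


Tokens: 6
Unique types: ('child', 'loud', 'writer') = 3
TTR = 3/6
Simplify: divide both by 3 -> 1/2
TTR = 1/2

1/2


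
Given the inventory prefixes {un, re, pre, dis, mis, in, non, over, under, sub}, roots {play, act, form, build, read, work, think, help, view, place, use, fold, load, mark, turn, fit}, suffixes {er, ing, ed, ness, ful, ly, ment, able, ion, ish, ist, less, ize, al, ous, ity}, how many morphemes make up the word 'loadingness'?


Segmenting 'loadingness' against the inventory:
  'load' -> root (morpheme 1)
  'ing' -> suffix (morpheme 2)
  'ness' -> suffix (morpheme 3)
Total morphemes: 3

3


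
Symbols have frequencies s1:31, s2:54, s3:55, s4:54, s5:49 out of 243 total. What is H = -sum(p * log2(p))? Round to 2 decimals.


Computing entropy H = -sum(p_i * log2(p_i)):
  s1: p = 31/243 = 0.1276, -p*log2(p) = 0.3790
  s2: p = 54/243 = 0.2222, -p*log2(p) = 0.4822
  s3: p = 55/243 = 0.2263, -p*log2(p) = 0.4851
  s4: p = 54/243 = 0.2222, -p*log2(p) = 0.4822
  s5: p = 49/243 = 0.2016, -p*log2(p) = 0.4658
H = sum of terms = 2.2943
Rounded to 2 decimals: 2.29

2.29


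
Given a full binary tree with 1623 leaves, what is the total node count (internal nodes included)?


Leaf nodes (terminals): 1623
Internal nodes = n - 1 = 1623 - 1 = 1622
Total = leaves + internal = 1623 + 1622 = 3245

3245


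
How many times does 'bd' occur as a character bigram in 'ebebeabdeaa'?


Scanning 'ebebeabdeaa' for bigram 'bd':
  Position 0: 'eb' -> no
  Position 1: 'be' -> no
  Position 2: 'eb' -> no
  Position 3: 'be' -> no
  Position 4: 'ea' -> no
  Position 5: 'ab' -> no
  Position 6: 'bd' -> MATCH
  Position 7: 'de' -> no
  Position 8: 'ea' -> no
  Position 9: 'aa' -> no
Total matches: 1

1


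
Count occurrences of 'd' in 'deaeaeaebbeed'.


Scanning 'deaeaeaebbeed' for 'd':
  Position 0: 'd' -> MATCH (count: 1)
  Position 12: 'd' -> MATCH (count: 2)
Total occurrences of 'd': 2

2


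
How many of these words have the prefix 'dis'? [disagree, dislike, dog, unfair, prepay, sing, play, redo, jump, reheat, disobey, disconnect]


Checking each word for prefix 'dis':
  'disagree' -> YES, starts with 'dis' (count: 1)
  'dislike' -> YES, starts with 'dis' (count: 2)
  'dog' -> no (count: 2)
  'unfair' -> no (count: 2)
  'prepay' -> no (count: 2)
  'sing' -> no (count: 2)
  'play' -> no (count: 2)
  'redo' -> no (count: 2)
  'jump' -> no (count: 2)
  'reheat' -> no (count: 2)
  'disobey' -> YES, starts with 'dis' (count: 3)
  'disconnect' -> YES, starts with 'dis' (count: 4)
Total with prefix 'dis': 4

4


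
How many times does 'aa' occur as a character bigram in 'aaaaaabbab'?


Scanning 'aaaaaabbab' for bigram 'aa':
  Position 0: 'aa' -> MATCH
  Position 1: 'aa' -> MATCH
  Position 2: 'aa' -> MATCH
  Position 3: 'aa' -> MATCH
  Position 4: 'aa' -> MATCH
  Position 5: 'ab' -> no
  Position 6: 'bb' -> no
  Position 7: 'ba' -> no
  Position 8: 'ab' -> no
Total matches: 5

5


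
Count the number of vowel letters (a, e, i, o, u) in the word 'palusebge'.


Scanning each character of 'palusebge':
  Position 1: 'p' -> consonant (running count: 0)
  Position 2: 'a' -> vowel (running count: 1)
  Position 3: 'l' -> consonant (running count: 1)
  Position 4: 'u' -> vowel (running count: 2)
  Position 5: 's' -> consonant (running count: 2)
  Position 6: 'e' -> vowel (running count: 3)
  Position 7: 'b' -> consonant (running count: 3)
  Position 8: 'g' -> consonant (running count: 3)
  Position 9: 'e' -> vowel (running count: 4)
Total vowels: 4

4


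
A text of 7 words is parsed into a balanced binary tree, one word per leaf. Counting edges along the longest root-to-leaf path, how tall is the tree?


In a balanced binary tree with n leaves the deepest leaf is ceil(log2(n)) edges below the root.
log2(7) = 2.8074
ceil(2.8074) = 3
height (edges) = 3

3


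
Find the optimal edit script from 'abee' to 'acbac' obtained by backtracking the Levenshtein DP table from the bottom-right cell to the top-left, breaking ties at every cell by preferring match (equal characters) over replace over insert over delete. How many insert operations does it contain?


Edit distance = 3. Backtracking from cell (4, 5) with preference match > replace > insert > delete,
then listing the resulting alignment 'abee' -> 'acbac' left to right:
  Step 1: keep 'a'
  Step 2: insert 'c' [insertion #1]
  Step 3: keep 'b'
  Step 4: replace e->a
  Step 5: replace e->c
Total insertions: 1

1


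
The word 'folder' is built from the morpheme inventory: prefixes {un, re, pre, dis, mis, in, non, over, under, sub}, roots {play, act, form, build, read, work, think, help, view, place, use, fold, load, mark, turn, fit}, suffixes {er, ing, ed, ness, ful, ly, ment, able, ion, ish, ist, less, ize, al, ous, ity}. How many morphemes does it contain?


Segmenting 'folder' against the inventory:
  'fold' -> root (morpheme 1)
  'er' -> suffix (morpheme 2)
Total morphemes: 2

2


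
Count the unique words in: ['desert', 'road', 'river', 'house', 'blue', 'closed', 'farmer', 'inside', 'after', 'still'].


Listing all tokens and tracking unique types:
  Token 1: 'desert' -> NEW (unique so far: 1)
  Token 2: 'road' -> NEW (unique so far: 2)
  Token 3: 'river' -> NEW (unique so far: 3)
  Token 4: 'house' -> NEW (unique so far: 4)
  Token 5: 'blue' -> NEW (unique so far: 5)
  Token 6: 'closed' -> NEW (unique so far: 6)
  Token 7: 'farmer' -> NEW (unique so far: 7)
  Token 8: 'inside' -> NEW (unique so far: 8)
  Token 9: 'after' -> NEW (unique so far: 9)
  Token 10: 'still' -> NEW (unique so far: 10)
Unique types: ('after', 'blue', 'closed', 'desert', 'farmer', 'house', 'inside', 'river', 'road', 'still')
Vocabulary size: 10

10


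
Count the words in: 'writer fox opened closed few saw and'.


Counting words by splitting on spaces:
  Word 1: 'writer'
  Word 2: 'fox'
  Word 3: 'opened'
  Word 4: 'closed'
  Word 5: 'few'
  Word 6: 'saw'
  Word 7: 'and'
Total words: 7

7


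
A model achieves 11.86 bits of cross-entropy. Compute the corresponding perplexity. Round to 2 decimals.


Perplexity formula: PP = 2^H
H = 11.86
PP = 2^11.86
Decompose: 2^11.86 = 2^11 * 2^0.86
2^11 = 2048, 2^0.86 ~ 1.8150383
PP ~ 2048 * 1.8150383 = 3717.1984384
Rounded to 2 decimals: 3717.20

3717.20


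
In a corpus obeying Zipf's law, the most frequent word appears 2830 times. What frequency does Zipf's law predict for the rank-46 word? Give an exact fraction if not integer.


Zipf's law: freq(rank) = f1 / rank
f1 = 2830, rank = 46
freq = 2830 / 46
GCD(2830, 46) = 2
Simplified: 1415/23

1415/23


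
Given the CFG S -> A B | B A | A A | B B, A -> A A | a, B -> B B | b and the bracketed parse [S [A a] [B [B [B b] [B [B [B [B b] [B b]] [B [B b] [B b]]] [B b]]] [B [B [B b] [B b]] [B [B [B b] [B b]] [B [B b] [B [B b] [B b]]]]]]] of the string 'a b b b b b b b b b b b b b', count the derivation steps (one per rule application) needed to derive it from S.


Every bracketed nonterminal node [X ...] in the tree is produced by exactly one rule application.
Reading the tree off as a leftmost derivation:
  Step 1: S  =>  A B   (applied S -> A B)
  Step 2: A B  =>  a B   (applied A -> a)
  Step 3: a B  =>  a B B   (applied B -> B B)
  Step 4: a B B  =>  a B B B   (applied B -> B B)
  Step 5: a B B B  =>  a b B B   (applied B -> b)
  Step 6: a b B B  =>  a b B B B   (applied B -> B B)
  Step 7: a b B B B  =>  a b B B B B   (applied B -> B B)
  Step 8: a b B B B B  =>  a b B B B B B   (applied B -> B B)
  Step 9: a b B B B B B  =>  a b b B B B B   (applied B -> b)
  Step 10: a b b B B B B  =>  a b b b B B B   (applied B -> b)
  Step 11: a b b b B B B  =>  a b b b B B B B   (applied B -> B B)
  Step 12: a b b b B B B B  =>  a b b b b B B B   (applied B -> b)
  Step 13: a b b b b B B B  =>  a b b b b b B B   (applied B -> b)
  Step 14: a b b b b b B B  =>  a b b b b b b B   (applied B -> b)
  Step 15: a b b b b b b B  =>  a b b b b b b B B   (applied B -> B B)
  Step 16: a b b b b b b B B  =>  a b b b b b b B B B   (applied B -> B B)
  Step 17: a b b b b b b B B B  =>  a b b b b b b b B B   (applied B -> b)
  Step 18: a b b b b b b b B B  =>  a b b b b b b b b B   (applied B -> b)
  Step 19: a b b b b b b b b B  =>  a b b b b b b b b B B   (applied B -> B B)
  Step 20: a b b b b b b b b B B  =>  a b b b b b b b b B B B   (applied B -> B B)
  Step 21: a b b b b b b b b B B B  =>  a b b b b b b b b b B B   (applied B -> b)
  Step 22: a b b b b b b b b b B B  =>  a b b b b b b b b b b B   (applied B -> b)
  Step 23: a b b b b b b b b b b B  =>  a b b b b b b b b b b B B   (applied B -> B B)
  Step 24: a b b b b b b b b b b B B  =>  a b b b b b b b b b b b B   (applied B -> b)
  Step 25: a b b b b b b b b b b b B  =>  a b b b b b b b b b b b B B   (applied B -> B B)
  Step 26: a b b b b b b b b b b b B B  =>  a b b b b b b b b b b b b B   (applied B -> b)
  Step 27: a b b b b b b b b b b b b B  =>  a b b b b b b b b b b b b b   (applied B -> b)
Final yield: a b b b b b b b b b b b b b
Total rewrite steps: 27

27


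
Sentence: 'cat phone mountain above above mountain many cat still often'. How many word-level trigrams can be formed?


Word trigrams from [10] words:
  Trigram 1: (cat phone mountain)
  Trigram 2: (phone mountain above)
  Trigram 3: (mountain above above)
  Trigram 4: (above above mountain)
  Trigram 5: (above mountain many)
  Trigram 6: (mountain many cat)
  Trigram 7: (many cat still)
  Trigram 8: (cat still often)
Total word trigrams: 10 - 2 = 8

8


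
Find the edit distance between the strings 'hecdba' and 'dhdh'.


Building DP table for s1='hecdba' (len 6) and s2='dhdh' (len 4):
       d  h  d  h
    0  1  2  3  4
  h 1  1  1  2  3
  e 2  2  2  2  3
  c 3  3  3  3  3
  d 4  3  4  3  4
  b 5  4  4  4  4
  a 6  5  5  5  5
Edit distance = dp[6][4] = 5

5


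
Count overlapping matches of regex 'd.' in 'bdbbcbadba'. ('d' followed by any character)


Pattern: d. means 'd' followed by any character.
Scanning 'bdbbcbadba' position-by-position:
  Pos 0: window 'bd' -> no
  Pos 1: window 'db' -> MATCH
  Pos 2: window 'bb' -> no
  Pos 3: window 'bc' -> no
  Pos 4: window 'cb' -> no
  Pos 5: window 'ba' -> no
  Pos 6: window 'ad' -> no
  Pos 7: window 'db' -> MATCH
  Pos 8: window 'ba' -> no
  Pos 9: window 'a' -> no
Total matches: 2

2


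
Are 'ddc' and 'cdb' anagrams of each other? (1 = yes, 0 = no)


Sort characters of 'ddc': 'cdd'
Sort characters of 'cdb': 'bcd'
Sorted forms differ -> they are NOT anagrams
Result: 0

0


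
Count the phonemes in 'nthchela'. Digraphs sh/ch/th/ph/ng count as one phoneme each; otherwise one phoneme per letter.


Parsing 'nthchela' greedily, digraphs first:
  'n' -> consonant phoneme (phonemes so far: 1)
  'th' -> digraph (1 consonant phoneme) (phonemes so far: 2)
  'ch' -> digraph (1 consonant phoneme) (phonemes so far: 3)
  'e' -> vowel phoneme (phonemes so far: 4)
  'l' -> consonant phoneme (phonemes so far: 5)
  'a' -> vowel phoneme (phonemes so far: 6)
Total phonemes: 6

6


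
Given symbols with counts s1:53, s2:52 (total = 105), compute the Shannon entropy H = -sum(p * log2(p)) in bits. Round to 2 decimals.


Computing entropy H = -sum(p_i * log2(p_i)):
  s1: p = 53/105 = 0.5048, -p*log2(p) = 0.4979
  s2: p = 52/105 = 0.4952, -p*log2(p) = 0.5021
H = sum of terms = 1.0000
Rounded to 2 decimals: 1.00

1.00


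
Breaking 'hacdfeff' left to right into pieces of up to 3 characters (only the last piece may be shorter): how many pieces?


'hacdfeff' has 8 characters.
Chunking with max size 3:
  Chunk 1: 'hac' (positions 0-2)
  Chunk 2: 'dfe' (positions 3-5)
  Chunk 3: 'ff' (positions 6-7)
Total chunks: ceil(8 / 3) = 3

3


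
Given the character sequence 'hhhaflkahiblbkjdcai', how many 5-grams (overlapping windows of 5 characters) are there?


String 'hhhaflkahiblbkjdcai' has length L = 19.
Number of overlapping n-grams = L - n + 1
Substituting: 19 - 5 + 1 = 15

15


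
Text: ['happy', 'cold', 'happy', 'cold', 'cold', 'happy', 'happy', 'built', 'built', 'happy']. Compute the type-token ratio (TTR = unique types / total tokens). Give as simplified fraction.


Tokens: 10
Unique types: ('built', 'cold', 'happy') = 3
TTR = 3/10
Already in lowest terms.

3/10


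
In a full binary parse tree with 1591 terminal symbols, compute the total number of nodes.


Leaf nodes (terminals): 1591
Internal nodes = n - 1 = 1591 - 1 = 1590
Total = leaves + internal = 1591 + 1590 = 3181

3181


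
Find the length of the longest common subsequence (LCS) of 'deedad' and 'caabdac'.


DP table for LCS of 'deedad' and 'caabdac':
       c  a  a  b  d  a  c
    0  0  0  0  0  0  0  0
  d 0  0  0  0  0  1  1  1
  e 0  0  0  0  0  1  1  1
  e 0  0  0  0  0  1  1  1
  d 0  0  0  0  0  1  1  1
  a 0  0  1  1  1  1  2  2
  d 0  0  1  1  1  2  2  2
LCS: 'da'
LCS length = 2

2


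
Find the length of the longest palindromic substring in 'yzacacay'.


Scanning 'yzacacay' for palindromic substrings.
Substring at positions 2-6: 'acaca'.
Check: reverse('acaca') = 'acaca' -> palindrome confirmed.
Neighbouring characters ('z' / 'y') break symmetry, so it cannot extend further.
No longer palindromic substring exists; longest length = 5

5


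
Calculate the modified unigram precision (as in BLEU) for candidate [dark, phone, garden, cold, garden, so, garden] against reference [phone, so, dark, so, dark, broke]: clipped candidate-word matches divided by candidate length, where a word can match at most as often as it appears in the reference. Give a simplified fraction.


Reference word counts: {'broke': 1, 'dark': 2, 'phone': 1, 'so': 2}
Checking each candidate word (with clipping):
  'dark' -> in reference (ref count 2, used 1/2) -> match (matches: 1)
  'phone' -> in reference (ref count 1, used 1/1) -> match (matches: 2)
  'garden' -> not in reference -> no match (matches: 2)
  'cold' -> not in reference -> no match (matches: 2)
  'garden' -> not in reference -> no match (matches: 2)
  'so' -> in reference (ref count 2, used 1/2) -> match (matches: 3)
  'garden' -> not in reference -> no match (matches: 3)
Clipped matches: 3, Candidate length: 7
Precision = 3/7

3/7


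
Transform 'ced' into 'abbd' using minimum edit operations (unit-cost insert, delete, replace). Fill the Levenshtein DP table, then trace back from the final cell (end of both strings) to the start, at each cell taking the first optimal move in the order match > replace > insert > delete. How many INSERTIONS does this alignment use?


Edit distance = 3. Backtracking from cell (3, 4) with preference match > replace > insert > delete,
then listing the resulting alignment 'ced' -> 'abbd' left to right:
  Step 1: insert 'a' [insertion #1]
  Step 2: replace c->b
  Step 3: replace e->b
  Step 4: keep 'd'
Total insertions: 1

1


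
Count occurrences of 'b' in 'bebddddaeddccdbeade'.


Scanning 'bebddddaeddccdbeade' for 'b':
  Position 0: 'b' -> MATCH (count: 1)
  Position 2: 'b' -> MATCH (count: 2)
  Position 14: 'b' -> MATCH (count: 3)
Total occurrences of 'b': 3

3


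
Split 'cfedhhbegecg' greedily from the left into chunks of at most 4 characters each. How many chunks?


'cfedhhbegecg' has 12 characters.
Chunking with max size 4:
  Chunk 1: 'cfed' (positions 0-3)
  Chunk 2: 'hhbe' (positions 4-7)
  Chunk 3: 'gecg' (positions 8-11)
Total chunks: ceil(12 / 4) = 3

3


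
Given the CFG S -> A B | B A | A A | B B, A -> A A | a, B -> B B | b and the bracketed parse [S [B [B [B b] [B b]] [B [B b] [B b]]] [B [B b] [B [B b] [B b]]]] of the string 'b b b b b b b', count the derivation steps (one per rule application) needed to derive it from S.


Every bracketed nonterminal node [X ...] in the tree is produced by exactly one rule application.
Reading the tree off as a leftmost derivation:
  Step 1: S  =>  B B   (applied S -> B B)
  Step 2: B B  =>  B B B   (applied B -> B B)
  Step 3: B B B  =>  B B B B   (applied B -> B B)
  Step 4: B B B B  =>  b B B B   (applied B -> b)
  Step 5: b B B B  =>  b b B B   (applied B -> b)
  Step 6: b b B B  =>  b b B B B   (applied B -> B B)
  Step 7: b b B B B  =>  b b b B B   (applied B -> b)
  Step 8: b b b B B  =>  b b b b B   (applied B -> b)
  Step 9: b b b b B  =>  b b b b B B   (applied B -> B B)
  Step 10: b b b b B B  =>  b b b b b B   (applied B -> b)
  Step 11: b b b b b B  =>  b b b b b B B   (applied B -> B B)
  Step 12: b b b b b B B  =>  b b b b b b B   (applied B -> b)
  Step 13: b b b b b b B  =>  b b b b b b b   (applied B -> b)
Final yield: b b b b b b b
Total rewrite steps: 13

13


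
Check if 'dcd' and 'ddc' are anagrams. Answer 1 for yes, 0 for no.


Sort characters of 'dcd': 'cdd'
Sort characters of 'ddc': 'cdd'
Sorted forms match -> they ARE anagrams
Result: 1

1


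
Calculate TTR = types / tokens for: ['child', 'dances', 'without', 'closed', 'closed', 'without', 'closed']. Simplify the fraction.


Tokens: 7
Unique types: ('child', 'closed', 'dances', 'without') = 4
TTR = 4/7
Already in lowest terms.

4/7


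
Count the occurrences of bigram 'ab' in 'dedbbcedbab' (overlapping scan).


Scanning 'dedbbcedbab' for bigram 'ab':
  Position 0: 'de' -> no
  Position 1: 'ed' -> no
  Position 2: 'db' -> no
  Position 3: 'bb' -> no
  Position 4: 'bc' -> no
  Position 5: 'ce' -> no
  Position 6: 'ed' -> no
  Position 7: 'db' -> no
  Position 8: 'ba' -> no
  Position 9: 'ab' -> MATCH
Total matches: 1

1
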